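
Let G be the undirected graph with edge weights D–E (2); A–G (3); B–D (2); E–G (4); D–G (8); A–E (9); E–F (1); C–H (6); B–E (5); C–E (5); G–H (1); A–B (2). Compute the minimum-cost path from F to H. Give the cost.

6

Some routes from F to H:
F-E-G-H: 1 + 4 + 1 = 6
F-E-D-B-A-G-H: 1 + 2 + 2 + 2 + 3 + 1 = 11
F-E-B-A-G-H: 1 + 5 + 2 + 3 + 1 = 12
F-E-D-G-H: 1 + 2 + 8 + 1 = 12
The minimum is 6.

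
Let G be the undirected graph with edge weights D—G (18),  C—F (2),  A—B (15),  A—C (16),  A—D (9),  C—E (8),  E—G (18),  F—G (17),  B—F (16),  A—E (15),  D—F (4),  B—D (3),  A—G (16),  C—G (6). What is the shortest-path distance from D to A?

Some routes from D to A:
D-B-A: 3 + 15 = 18
D-F-C-G-A: 4 + 2 + 6 + 16 = 28
D-F-C-A: 4 + 2 + 16 = 22
D-A: 9
D-F-C-E-A: 4 + 2 + 8 + 15 = 29
The minimum is 9.

9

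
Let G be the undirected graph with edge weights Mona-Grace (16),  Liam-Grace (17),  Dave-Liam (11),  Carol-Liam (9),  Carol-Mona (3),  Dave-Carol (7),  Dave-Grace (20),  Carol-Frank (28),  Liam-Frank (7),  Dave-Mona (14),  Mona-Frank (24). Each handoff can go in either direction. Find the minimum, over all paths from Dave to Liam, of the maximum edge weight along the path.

A few of the Dave→Liam routes:
Dave-Liam: max(11) = 11
Dave-Grace-Mona-Carol-Liam: max(20, 16, 3, 9) = 20
Dave-Carol-Mona-Grace-Liam: max(7, 3, 16, 17) = 17
Dave-Mona-Carol-Liam: max(14, 3, 9) = 14
Dave-Carol-Liam: max(7, 9) = 9
Dave-Mona-Grace-Liam: max(14, 16, 17) = 17
Smallest bottleneck: 9.

9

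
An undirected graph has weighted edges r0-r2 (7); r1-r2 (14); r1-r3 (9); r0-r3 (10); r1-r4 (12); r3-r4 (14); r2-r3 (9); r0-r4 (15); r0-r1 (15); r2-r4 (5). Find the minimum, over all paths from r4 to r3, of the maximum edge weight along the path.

Some routes from r4 to r3:
r4 - r2 - r3: max(5, 9) = 9
r4 - r2 - r0 - r3: max(5, 7, 10) = 10
r4 - r1 - r3: max(12, 9) = 12
Best route has worst link 9.

9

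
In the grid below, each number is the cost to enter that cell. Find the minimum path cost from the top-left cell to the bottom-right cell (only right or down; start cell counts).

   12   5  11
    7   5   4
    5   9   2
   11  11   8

Best path: [0,0] [0,1] [1,1] [1,2] [2,2] [3,2]
Cost: 12 + 5 + 5 + 4 + 2 + 8 = 36

36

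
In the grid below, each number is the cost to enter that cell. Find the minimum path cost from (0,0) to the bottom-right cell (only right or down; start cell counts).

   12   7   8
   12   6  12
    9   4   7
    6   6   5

One optimal route is [0,0] -> [0,1] -> [1,1] -> [2,1] -> [3,1] -> [3,2].
Its cost is 12 + 7 + 6 + 4 + 6 + 5 = 40.

40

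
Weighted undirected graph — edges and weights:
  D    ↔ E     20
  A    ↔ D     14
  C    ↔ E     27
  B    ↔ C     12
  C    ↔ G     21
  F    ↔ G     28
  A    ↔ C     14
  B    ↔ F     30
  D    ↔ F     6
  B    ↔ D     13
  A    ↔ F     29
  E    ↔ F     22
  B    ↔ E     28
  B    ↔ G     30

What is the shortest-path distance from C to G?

A few of the C→G routes:
C-B-F-G: 12 + 30 + 28 = 70
C-B-G: 12 + 30 = 42
C-B-D-F-G: 12 + 13 + 6 + 28 = 59
C-G: 21
C-A-D-F-G: 14 + 14 + 6 + 28 = 62
The minimum is 21.

21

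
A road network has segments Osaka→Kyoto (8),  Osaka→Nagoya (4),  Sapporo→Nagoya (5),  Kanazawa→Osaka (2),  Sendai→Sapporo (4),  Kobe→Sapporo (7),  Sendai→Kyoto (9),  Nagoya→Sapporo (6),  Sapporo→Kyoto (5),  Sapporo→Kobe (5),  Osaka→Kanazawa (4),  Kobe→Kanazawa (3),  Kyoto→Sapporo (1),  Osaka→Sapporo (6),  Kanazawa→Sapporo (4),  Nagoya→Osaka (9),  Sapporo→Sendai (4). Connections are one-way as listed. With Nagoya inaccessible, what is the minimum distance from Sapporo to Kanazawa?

Routes from Sapporo to Kanazawa avoiding Nagoya:
Sapporo - Kobe - Kanazawa: 5 + 3 = 8
Best route has total 8 mi.

8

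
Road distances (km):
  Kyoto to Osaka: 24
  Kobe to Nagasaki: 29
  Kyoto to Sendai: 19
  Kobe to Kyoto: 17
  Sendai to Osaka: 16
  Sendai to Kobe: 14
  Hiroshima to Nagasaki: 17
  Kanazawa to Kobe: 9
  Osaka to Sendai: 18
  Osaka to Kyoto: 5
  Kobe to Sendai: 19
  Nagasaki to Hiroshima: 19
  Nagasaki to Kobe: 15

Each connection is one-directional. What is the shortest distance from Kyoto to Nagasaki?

62

Routes from Kyoto to Nagasaki:
Kyoto - Sendai - Kobe - Nagasaki: 19 + 14 + 29 = 62
Kyoto - Osaka - Sendai - Kobe - Nagasaki: 24 + 18 + 14 + 29 = 85
Shortest: 62 km.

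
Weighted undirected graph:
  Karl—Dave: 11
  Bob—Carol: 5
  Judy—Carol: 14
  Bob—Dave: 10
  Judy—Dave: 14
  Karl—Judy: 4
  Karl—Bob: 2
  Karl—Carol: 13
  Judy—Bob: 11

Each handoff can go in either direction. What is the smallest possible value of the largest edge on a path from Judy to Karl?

Comparing a few candidate routes:
Judy-Bob-Dave-Karl: max(11, 10, 11) = 11
Judy-Karl: max(4) = 4
Judy-Bob-Carol-Karl: max(11, 5, 13) = 13
Judy-Bob-Karl: max(11, 2) = 11
The minimum achievable maximum is 4.

4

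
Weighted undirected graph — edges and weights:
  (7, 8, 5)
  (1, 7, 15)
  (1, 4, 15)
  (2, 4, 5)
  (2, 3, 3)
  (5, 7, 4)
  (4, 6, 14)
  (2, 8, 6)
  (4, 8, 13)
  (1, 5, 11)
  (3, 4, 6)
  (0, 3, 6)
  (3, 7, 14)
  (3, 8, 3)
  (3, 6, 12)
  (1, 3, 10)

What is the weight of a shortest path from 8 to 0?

9

Comparing a few candidate routes:
8-2-4-3-0: 6 + 5 + 6 + 6 = 23
8-2-3-0: 6 + 3 + 6 = 15
8-7-3-0: 5 + 14 + 6 = 25
8-3-0: 3 + 6 = 9
Shortest: 9.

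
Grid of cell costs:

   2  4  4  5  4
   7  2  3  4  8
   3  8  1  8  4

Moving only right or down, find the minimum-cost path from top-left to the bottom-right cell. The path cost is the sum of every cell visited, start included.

24

Path (0,0) → (0,1) → (1,1) → (1,2) → (2,2) → (2,3) → (2,4): 2 + 4 + 2 + 3 + 1 + 8 + 4 = 24.
(Top row then right column would cost 31.)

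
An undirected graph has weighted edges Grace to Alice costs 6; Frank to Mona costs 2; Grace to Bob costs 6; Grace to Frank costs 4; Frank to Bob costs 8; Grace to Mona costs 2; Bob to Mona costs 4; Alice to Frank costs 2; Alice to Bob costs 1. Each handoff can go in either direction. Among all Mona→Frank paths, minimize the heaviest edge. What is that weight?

2

A few of the Mona→Frank routes:
Mona→Bob→Alice→Frank: max(4, 1, 2) = 4
Mona→Frank: max(2) = 2
Mona→Grace→Bob→Alice→Frank: max(2, 6, 1, 2) = 6
Mona→Grace→Frank: max(2, 4) = 4
Mona→Grace→Alice→Frank: max(2, 6, 2) = 6
The minimum achievable maximum is 2.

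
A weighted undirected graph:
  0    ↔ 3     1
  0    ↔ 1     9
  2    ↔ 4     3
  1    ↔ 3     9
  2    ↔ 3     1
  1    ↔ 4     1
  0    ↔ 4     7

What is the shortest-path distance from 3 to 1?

A few of the 3→1 routes:
3 - 1: 9
3 - 2 - 4 - 1: 1 + 3 + 1 = 5
3 - 0 - 1: 1 + 9 = 10
3 - 0 - 4 - 1: 1 + 7 + 1 = 9
The minimum is 5.

5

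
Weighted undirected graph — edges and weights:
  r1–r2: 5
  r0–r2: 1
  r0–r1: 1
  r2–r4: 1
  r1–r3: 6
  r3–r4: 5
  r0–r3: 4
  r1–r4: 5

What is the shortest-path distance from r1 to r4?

3

Checking several routes:
r1 -> r4: 5
r1 -> r0 -> r2 -> r4: 1 + 1 + 1 = 3
r1 -> r2 -> r4: 5 + 1 = 6
Best route has total 3.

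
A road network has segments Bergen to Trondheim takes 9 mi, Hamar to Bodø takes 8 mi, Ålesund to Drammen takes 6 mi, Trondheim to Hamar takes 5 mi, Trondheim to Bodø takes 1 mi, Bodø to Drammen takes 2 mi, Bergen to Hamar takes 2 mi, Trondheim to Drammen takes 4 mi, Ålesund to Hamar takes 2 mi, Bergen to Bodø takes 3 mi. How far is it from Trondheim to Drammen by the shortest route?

Comparing a few candidate routes:
Trondheim → Hamar → Bergen → Bodø → Drammen: 5 + 2 + 3 + 2 = 12
Trondheim → Bodø → Drammen: 1 + 2 = 3
Trondheim → Drammen: 4
Best route has total 3 mi.

3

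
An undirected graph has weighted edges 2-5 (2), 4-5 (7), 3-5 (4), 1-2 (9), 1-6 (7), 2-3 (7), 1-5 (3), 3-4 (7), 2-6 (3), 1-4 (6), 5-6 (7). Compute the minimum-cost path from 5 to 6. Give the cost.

5

Some routes from 5 to 6:
5 - 6: 7
5 - 2 - 6: 2 + 3 = 5
5 - 3 - 2 - 6: 4 + 7 + 3 = 14
5 - 1 - 6: 3 + 7 = 10
Best route has total 5.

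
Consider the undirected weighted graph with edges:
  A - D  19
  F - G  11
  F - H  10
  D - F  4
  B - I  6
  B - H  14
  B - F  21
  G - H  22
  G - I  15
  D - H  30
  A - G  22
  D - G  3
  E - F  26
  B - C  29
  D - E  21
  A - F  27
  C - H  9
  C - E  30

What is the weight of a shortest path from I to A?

37

Some routes from I to A:
I→B→F→D→A: 6 + 21 + 4 + 19 = 50
I→G→D→A: 15 + 3 + 19 = 37
I→G→A: 15 + 22 = 37
I→G→F→D→A: 15 + 11 + 4 + 19 = 49
I→G→D→F→A: 15 + 3 + 4 + 27 = 49
I→B→H→F→D→A: 6 + 14 + 10 + 4 + 19 = 53
Best route has total 37.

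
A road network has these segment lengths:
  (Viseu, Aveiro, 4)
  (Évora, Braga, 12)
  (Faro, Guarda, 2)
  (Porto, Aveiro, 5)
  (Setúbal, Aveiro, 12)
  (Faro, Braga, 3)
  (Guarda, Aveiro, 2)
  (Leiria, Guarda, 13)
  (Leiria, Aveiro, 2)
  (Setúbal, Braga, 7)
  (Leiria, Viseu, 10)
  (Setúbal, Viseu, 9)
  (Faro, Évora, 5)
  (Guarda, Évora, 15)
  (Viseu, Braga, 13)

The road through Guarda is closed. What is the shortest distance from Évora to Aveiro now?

25

Comparing a few candidate routes:
Évora -> Faro -> Braga -> Setúbal -> Aveiro: 5 + 3 + 7 + 12 = 27
Évora -> Braga -> Viseu -> Aveiro: 12 + 13 + 4 = 29
Évora -> Faro -> Braga -> Viseu -> Aveiro: 5 + 3 + 13 + 4 = 25
Évora -> Braga -> Setúbal -> Aveiro: 12 + 7 + 12 = 31
Évora -> Faro -> Braga -> Setúbal -> Viseu -> Aveiro: 5 + 3 + 7 + 9 + 4 = 28
The minimum is 25.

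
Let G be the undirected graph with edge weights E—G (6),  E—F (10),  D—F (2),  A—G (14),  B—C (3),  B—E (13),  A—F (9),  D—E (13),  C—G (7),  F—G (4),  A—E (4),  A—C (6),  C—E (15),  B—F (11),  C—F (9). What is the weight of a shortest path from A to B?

9

Comparing a few candidate routes:
A - E - B: 4 + 13 = 17
A - C - B: 6 + 3 = 9
A - F - C - B: 9 + 9 + 3 = 21
A - E - C - B: 4 + 15 + 3 = 22
A - F - B: 9 + 11 = 20
A - E - G - C - B: 4 + 6 + 7 + 3 = 20
Best route has total 9.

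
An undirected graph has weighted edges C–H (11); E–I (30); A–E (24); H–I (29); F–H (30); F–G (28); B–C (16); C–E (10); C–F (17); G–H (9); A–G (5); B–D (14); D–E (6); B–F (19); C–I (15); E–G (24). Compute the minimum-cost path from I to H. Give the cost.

Checking several routes:
I - C - F - H: 15 + 17 + 30 = 62
I - E - C - H: 30 + 10 + 11 = 51
I - H: 29
I - C - E - G - H: 15 + 10 + 24 + 9 = 58
I - C - H: 15 + 11 = 26
I - E - G - H: 30 + 24 + 9 = 63
Shortest: 26.

26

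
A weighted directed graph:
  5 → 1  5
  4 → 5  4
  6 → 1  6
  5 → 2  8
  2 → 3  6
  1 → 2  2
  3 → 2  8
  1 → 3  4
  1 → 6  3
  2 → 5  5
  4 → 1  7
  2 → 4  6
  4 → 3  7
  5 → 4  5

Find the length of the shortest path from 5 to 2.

Comparing a few candidate routes:
5-1-3-2: 5 + 4 + 8 = 17
5-1-2: 5 + 2 = 7
5-2: 8
5-4-1-2: 5 + 7 + 2 = 14
5-4-3-2: 5 + 7 + 8 = 20
The minimum is 7.

7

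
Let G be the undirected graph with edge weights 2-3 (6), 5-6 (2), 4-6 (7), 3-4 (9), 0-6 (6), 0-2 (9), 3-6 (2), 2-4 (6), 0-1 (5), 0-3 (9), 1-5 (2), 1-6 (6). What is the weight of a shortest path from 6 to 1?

4

Checking several routes:
6-3-0-1: 2 + 9 + 5 = 16
6-5-1: 2 + 2 = 4
6-1: 6
6-3-2-0-1: 2 + 6 + 9 + 5 = 22
6-0-1: 6 + 5 = 11
Best route has total 4.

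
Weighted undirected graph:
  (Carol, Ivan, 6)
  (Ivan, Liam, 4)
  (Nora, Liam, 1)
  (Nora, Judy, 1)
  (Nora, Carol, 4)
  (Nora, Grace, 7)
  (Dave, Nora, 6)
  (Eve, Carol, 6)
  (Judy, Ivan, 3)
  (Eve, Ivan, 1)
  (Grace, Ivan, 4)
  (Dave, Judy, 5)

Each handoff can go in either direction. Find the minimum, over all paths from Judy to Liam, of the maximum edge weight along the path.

1

Checking several routes:
Judy→Dave→Nora→Liam: max(5, 6, 1) = 6
Judy→Ivan→Liam: max(3, 4) = 4
Judy→Nora→Liam: max(1, 1) = 1
Best route has worst link 1.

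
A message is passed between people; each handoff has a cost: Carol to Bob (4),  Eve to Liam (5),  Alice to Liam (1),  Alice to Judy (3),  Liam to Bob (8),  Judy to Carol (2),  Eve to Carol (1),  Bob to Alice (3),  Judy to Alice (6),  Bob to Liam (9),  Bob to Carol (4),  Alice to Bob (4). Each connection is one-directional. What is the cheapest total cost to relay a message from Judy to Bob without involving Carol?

10

Routes from Judy to Bob avoiding Carol:
Judy-Alice-Liam-Bob: 6 + 1 + 8 = 15
Judy-Alice-Bob: 6 + 4 = 10
Best route has total 10.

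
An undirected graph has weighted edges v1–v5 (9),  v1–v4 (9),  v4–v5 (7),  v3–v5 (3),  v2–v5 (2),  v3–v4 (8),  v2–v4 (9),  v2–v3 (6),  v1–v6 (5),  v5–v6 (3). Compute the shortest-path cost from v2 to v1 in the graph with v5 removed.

Routes from v2 to v1 avoiding v5:
v2→v3→v4→v1: 6 + 8 + 9 = 23
v2→v4→v1: 9 + 9 = 18
The minimum is 18.

18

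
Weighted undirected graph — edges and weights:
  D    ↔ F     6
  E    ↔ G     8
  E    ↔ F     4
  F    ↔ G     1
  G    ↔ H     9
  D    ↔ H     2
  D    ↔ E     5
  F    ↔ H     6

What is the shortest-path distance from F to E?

Some routes from F to E:
F - E: 4
F - G - E: 1 + 8 = 9
F - D - E: 6 + 5 = 11
The minimum is 4.

4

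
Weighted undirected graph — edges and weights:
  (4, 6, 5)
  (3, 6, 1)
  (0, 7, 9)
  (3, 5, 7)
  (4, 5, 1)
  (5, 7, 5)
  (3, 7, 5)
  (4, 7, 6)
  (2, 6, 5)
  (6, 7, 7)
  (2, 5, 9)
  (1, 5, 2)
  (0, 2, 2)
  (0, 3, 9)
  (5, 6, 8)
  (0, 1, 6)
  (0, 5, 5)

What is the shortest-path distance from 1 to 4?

Comparing a few candidate routes:
1-0-5-4: 6 + 5 + 1 = 12
1-5-4: 2 + 1 = 3
1-5-6-4: 2 + 8 + 5 = 15
1-5-7-4: 2 + 5 + 6 = 13
Best route has total 3.

3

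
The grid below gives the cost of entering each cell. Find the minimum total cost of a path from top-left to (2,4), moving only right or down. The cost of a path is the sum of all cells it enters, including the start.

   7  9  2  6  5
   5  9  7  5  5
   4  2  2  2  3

25

Path (0,0) -> (1,0) -> (2,0) -> (2,1) -> (2,2) -> (2,3) -> (2,4): 7 + 5 + 4 + 2 + 2 + 2 + 3 = 25.
For comparison, the top-then-right route costs 37.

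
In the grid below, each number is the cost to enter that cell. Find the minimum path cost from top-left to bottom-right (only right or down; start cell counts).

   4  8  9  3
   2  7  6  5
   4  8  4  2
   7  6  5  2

Best path: (0,0)→(1,0)→(2,0)→(2,1)→(2,2)→(2,3)→(3,3)
Cost: 4 + 2 + 4 + 8 + 4 + 2 + 2 = 26
For comparison, the top-then-right route costs 33.

26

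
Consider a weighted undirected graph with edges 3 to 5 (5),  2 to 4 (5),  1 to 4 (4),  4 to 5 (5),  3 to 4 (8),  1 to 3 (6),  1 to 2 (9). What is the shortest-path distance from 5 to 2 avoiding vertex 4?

Paths from 5 to 2 avoiding 4:
5-3-1-2: 5 + 6 + 9 = 20
Shortest: 20.

20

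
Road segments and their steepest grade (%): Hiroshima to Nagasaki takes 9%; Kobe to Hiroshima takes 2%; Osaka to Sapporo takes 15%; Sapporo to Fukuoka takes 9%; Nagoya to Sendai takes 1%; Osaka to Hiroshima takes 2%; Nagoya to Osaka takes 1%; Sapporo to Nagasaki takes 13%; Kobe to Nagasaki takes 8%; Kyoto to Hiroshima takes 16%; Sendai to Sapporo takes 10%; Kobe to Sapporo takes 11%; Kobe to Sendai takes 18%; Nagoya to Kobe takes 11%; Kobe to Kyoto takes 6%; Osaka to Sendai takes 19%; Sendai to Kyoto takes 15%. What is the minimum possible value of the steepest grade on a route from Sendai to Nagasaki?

8

A few of the Sendai→Nagasaki routes:
Sendai-Nagoya-Osaka-Hiroshima-Nagasaki: max(1, 1, 2, 9) = 9
Sendai-Nagoya-Kobe-Nagasaki: max(1, 11, 8) = 11
Sendai-Nagoya-Kobe-Hiroshima-Nagasaki: max(1, 11, 2, 9) = 11
Sendai-Nagoya-Osaka-Hiroshima-Kobe-Nagasaki: max(1, 1, 2, 2, 8) = 8
Best route has worst link 8%.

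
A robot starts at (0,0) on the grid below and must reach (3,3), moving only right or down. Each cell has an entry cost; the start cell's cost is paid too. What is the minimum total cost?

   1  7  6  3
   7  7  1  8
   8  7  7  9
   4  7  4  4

30

Path r0c0→r0c1→r0c2→r1c2→r2c2→r3c2→r3c3: 1 + 7 + 6 + 1 + 7 + 4 + 4 = 30.
(Top row then right column would cost 38.)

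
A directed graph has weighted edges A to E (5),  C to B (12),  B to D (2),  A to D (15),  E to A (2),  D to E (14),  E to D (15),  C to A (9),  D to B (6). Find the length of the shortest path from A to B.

21

Paths from A to B:
A→D→B: 15 + 6 = 21
A→E→D→B: 5 + 15 + 6 = 26
Shortest: 21.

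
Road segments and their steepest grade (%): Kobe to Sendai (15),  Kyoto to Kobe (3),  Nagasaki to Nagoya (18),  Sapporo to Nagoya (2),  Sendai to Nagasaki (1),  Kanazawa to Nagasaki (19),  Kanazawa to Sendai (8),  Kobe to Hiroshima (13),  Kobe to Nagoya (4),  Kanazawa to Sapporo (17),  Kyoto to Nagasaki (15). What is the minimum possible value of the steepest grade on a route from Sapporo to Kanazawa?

15

Checking several routes:
Sapporo - Nagoya - Nagasaki - Sendai - Kanazawa: max(2, 18, 1, 8) = 18
Sapporo - Nagoya - Kobe - Sendai - Kanazawa: max(2, 4, 15, 8) = 15
Sapporo - Kanazawa: max(17) = 17
Sapporo - Nagoya - Nagasaki - Kyoto - Kobe - Sendai - Kanazawa: max(2, 18, 15, 3, 15, 8) = 18
Sapporo - Nagoya - Nagasaki - Kanazawa: max(2, 18, 19) = 19
Sapporo - Nagoya - Kobe - Kyoto - Nagasaki - Sendai - Kanazawa: max(2, 4, 3, 15, 1, 8) = 15
Smallest bottleneck: 15%.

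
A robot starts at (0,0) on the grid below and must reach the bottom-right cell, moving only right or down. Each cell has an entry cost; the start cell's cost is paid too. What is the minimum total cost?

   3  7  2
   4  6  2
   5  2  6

20

Cheapest: [0,0] -> [0,1] -> [0,2] -> [1,2] -> [2,2]
  3 + 7 + 2 + 2 + 6 = 20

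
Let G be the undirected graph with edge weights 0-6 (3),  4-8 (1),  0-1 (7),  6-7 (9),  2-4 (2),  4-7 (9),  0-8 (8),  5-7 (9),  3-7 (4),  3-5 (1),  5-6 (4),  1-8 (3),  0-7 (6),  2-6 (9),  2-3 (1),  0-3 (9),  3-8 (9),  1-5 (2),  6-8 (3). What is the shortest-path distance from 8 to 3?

Some routes from 8 to 3:
8→6→5→3: 3 + 4 + 1 = 8
8→4→2→3: 1 + 2 + 1 = 4
8→3: 9
8→1→5→3: 3 + 2 + 1 = 6
The minimum is 4.

4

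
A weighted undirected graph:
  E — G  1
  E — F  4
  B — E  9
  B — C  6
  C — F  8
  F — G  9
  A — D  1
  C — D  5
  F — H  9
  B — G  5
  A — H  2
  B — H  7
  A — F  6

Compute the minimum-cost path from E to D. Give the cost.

Some routes from E to D:
E - G - F - A - D: 1 + 9 + 6 + 1 = 17
E - F - C - D: 4 + 8 + 5 = 17
E - G - B - C - D: 1 + 5 + 6 + 5 = 17
E - F - H - A - D: 4 + 9 + 2 + 1 = 16
E - G - B - H - A - D: 1 + 5 + 7 + 2 + 1 = 16
E - F - A - D: 4 + 6 + 1 = 11
The minimum is 11.

11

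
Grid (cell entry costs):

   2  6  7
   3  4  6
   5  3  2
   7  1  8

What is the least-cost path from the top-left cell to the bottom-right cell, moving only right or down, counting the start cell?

21

One optimal route is r0c0 r1c0 r1c1 r2c1 r3c1 r3c2.
Its cost is 2 + 3 + 4 + 3 + 1 + 8 = 21.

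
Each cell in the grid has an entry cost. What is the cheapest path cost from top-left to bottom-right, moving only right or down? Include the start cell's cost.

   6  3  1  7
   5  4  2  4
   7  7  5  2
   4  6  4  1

19

One optimal route is (0,0) -> (0,1) -> (0,2) -> (1,2) -> (1,3) -> (2,3) -> (3,3).
Its cost is 6 + 3 + 1 + 2 + 4 + 2 + 1 = 19.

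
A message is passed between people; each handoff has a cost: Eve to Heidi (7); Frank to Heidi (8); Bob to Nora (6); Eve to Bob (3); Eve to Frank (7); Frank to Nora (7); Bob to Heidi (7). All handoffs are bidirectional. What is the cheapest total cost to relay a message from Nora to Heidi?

13

Checking several routes:
Nora→Bob→Eve→Frank→Heidi: 6 + 3 + 7 + 8 = 24
Nora→Bob→Eve→Heidi: 6 + 3 + 7 = 16
Nora→Frank→Eve→Heidi: 7 + 7 + 7 = 21
Nora→Bob→Heidi: 6 + 7 = 13
Nora→Frank→Heidi: 7 + 8 = 15
Best route has total 13.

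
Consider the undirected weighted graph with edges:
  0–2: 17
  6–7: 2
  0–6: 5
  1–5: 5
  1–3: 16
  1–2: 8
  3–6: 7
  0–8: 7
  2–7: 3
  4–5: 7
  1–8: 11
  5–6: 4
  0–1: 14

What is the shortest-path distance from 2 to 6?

Comparing a few candidate routes:
2 -> 0 -> 6: 17 + 5 = 22
2 -> 1 -> 5 -> 6: 8 + 5 + 4 = 17
2 -> 7 -> 6: 3 + 2 = 5
Shortest: 5.

5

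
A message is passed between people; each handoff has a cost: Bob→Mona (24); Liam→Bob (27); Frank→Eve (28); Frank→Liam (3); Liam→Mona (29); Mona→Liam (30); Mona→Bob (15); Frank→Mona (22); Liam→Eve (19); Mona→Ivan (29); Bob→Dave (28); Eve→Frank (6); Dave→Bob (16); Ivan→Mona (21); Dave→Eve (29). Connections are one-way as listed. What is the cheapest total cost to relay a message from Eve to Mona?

28

Candidate routes:
Eve - Frank - Liam - Bob - Mona: 6 + 3 + 27 + 24 = 60
Eve - Frank - Liam - Mona: 6 + 3 + 29 = 38
Eve - Frank - Mona: 6 + 22 = 28
The minimum is 28.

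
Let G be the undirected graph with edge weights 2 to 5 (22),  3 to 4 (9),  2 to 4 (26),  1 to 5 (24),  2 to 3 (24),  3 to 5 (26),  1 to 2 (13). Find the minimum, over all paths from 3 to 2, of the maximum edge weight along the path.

Some routes from 3 to 2:
3-5-2: max(26, 22) = 26
3-2: max(24) = 24
3-5-1-2: max(26, 24, 13) = 26
Best route has worst link 24.

24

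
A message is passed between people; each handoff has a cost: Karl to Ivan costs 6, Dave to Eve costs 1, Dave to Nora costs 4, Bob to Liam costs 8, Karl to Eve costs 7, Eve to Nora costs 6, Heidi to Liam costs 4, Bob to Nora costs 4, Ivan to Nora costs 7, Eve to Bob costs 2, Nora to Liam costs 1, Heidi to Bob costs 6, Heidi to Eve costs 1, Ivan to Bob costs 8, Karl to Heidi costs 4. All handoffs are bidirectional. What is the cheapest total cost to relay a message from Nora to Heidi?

Comparing a few candidate routes:
Nora→Eve→Heidi: 6 + 1 = 7
Nora→Bob→Heidi: 4 + 6 = 10
Nora→Bob→Eve→Heidi: 4 + 2 + 1 = 7
Nora→Liam→Bob→Eve→Heidi: 1 + 8 + 2 + 1 = 12
Nora→Dave→Eve→Heidi: 4 + 1 + 1 = 6
Nora→Liam→Heidi: 1 + 4 = 5
Best route has total 5.

5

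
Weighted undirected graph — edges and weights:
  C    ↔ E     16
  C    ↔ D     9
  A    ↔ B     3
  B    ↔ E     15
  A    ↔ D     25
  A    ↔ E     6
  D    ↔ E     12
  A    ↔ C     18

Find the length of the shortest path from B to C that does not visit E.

21

Candidate routes:
B - A - C: 3 + 18 = 21
B - A - D - C: 3 + 25 + 9 = 37
The minimum is 21.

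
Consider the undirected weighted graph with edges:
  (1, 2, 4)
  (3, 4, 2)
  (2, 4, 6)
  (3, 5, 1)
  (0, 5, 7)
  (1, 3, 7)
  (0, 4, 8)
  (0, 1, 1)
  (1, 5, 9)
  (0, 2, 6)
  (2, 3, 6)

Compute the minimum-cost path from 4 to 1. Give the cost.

Checking several routes:
4 → 2 → 1: 6 + 4 = 10
4 → 0 → 1: 8 + 1 = 9
4 → 3 → 5 → 0 → 1: 2 + 1 + 7 + 1 = 11
4 → 3 → 1: 2 + 7 = 9
4 → 3 → 5 → 1: 2 + 1 + 9 = 12
The minimum is 9.

9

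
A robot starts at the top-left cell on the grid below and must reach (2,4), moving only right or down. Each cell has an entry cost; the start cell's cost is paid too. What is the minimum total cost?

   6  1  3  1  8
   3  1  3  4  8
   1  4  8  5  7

Best path: [0,0] → [0,1] → [0,2] → [0,3] → [1,3] → [2,3] → [2,4]
Cost: 6 + 1 + 3 + 1 + 4 + 5 + 7 = 27

27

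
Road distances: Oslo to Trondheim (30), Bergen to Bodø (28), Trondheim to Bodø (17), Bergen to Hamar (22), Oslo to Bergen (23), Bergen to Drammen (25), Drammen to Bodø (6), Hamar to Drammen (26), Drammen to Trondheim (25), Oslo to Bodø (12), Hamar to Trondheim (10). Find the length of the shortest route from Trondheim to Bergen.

Some routes from Trondheim to Bergen:
Trondheim - Bodø - Bergen: 17 + 28 = 45
Trondheim - Hamar - Bergen: 10 + 22 = 32
Trondheim - Bodø - Drammen - Bergen: 17 + 6 + 25 = 48
Best route has total 32.

32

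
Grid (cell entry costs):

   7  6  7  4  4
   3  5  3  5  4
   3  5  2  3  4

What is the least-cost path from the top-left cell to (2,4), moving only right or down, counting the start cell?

Path [0,0] -> [1,0] -> [1,1] -> [1,2] -> [2,2] -> [2,3] -> [2,4]: 7 + 3 + 5 + 3 + 2 + 3 + 4 = 27.

27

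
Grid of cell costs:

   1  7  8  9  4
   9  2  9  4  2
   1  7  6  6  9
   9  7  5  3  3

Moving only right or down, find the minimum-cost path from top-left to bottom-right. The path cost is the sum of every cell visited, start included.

Cheapest: (0,0) (0,1) (1,1) (2,1) (2,2) (3,2) (3,3) (3,4)
  1 + 7 + 2 + 7 + 6 + 5 + 3 + 3 = 34
(Top row then right column would cost 43.)

34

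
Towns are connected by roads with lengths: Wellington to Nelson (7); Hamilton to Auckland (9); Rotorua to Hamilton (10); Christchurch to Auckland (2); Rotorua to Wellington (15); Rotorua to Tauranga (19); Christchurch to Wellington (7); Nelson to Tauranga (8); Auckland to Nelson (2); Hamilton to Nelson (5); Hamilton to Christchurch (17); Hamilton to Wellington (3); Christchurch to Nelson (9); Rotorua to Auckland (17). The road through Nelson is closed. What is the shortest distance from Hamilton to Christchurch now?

10

A few of the Hamilton→Christchurch routes:
Hamilton-Christchurch: 17
Hamilton-Rotorua-Auckland-Christchurch: 10 + 17 + 2 = 29
Hamilton-Auckland-Christchurch: 9 + 2 = 11
Hamilton-Rotorua-Wellington-Christchurch: 10 + 15 + 7 = 32
Hamilton-Wellington-Christchurch: 3 + 7 = 10
The minimum is 10.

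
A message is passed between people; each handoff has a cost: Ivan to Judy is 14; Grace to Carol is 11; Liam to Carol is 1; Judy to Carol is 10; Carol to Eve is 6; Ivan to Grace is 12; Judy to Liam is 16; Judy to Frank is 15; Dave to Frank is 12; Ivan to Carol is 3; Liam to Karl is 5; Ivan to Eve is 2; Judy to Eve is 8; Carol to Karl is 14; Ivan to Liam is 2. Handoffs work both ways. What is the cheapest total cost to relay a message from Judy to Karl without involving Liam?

24

Comparing a few candidate routes:
Judy→Eve→Carol→Karl: 8 + 6 + 14 = 28
Judy→Carol→Karl: 10 + 14 = 24
Judy→Ivan→Carol→Karl: 14 + 3 + 14 = 31
Judy→Eve→Ivan→Carol→Karl: 8 + 2 + 3 + 14 = 27
Best route has total 24.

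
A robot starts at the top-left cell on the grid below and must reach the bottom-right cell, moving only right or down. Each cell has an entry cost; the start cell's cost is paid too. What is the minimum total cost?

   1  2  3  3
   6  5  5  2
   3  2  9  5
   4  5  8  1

17

Path [0,0]→[0,1]→[0,2]→[0,3]→[1,3]→[2,3]→[3,3]: 1 + 2 + 3 + 3 + 2 + 5 + 1 = 17.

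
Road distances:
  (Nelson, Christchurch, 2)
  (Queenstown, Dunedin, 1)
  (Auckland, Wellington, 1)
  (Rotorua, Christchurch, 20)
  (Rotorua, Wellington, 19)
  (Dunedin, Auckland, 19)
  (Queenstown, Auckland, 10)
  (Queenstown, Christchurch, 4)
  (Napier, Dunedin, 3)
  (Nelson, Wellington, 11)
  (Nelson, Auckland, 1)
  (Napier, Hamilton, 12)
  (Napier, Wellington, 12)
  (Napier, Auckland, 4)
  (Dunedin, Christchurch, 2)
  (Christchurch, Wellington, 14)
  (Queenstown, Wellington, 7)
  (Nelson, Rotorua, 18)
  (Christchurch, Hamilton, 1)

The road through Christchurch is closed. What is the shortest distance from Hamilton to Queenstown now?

Comparing a few candidate routes:
Hamilton→Napier→Wellington→Queenstown: 12 + 12 + 7 = 31
Hamilton→Napier→Auckland→Queenstown: 12 + 4 + 10 = 26
Hamilton→Napier→Auckland→Wellington→Queenstown: 12 + 4 + 1 + 7 = 24
Hamilton→Napier→Dunedin→Queenstown: 12 + 3 + 1 = 16
Hamilton→Napier→Wellington→Auckland→Queenstown: 12 + 12 + 1 + 10 = 35
Shortest: 16.

16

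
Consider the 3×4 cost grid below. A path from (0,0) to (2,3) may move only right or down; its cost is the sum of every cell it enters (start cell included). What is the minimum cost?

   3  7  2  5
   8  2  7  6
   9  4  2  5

Take (0,0)→(0,1)→(1,1)→(2,1)→(2,2)→(2,3) for a total of 3 + 7 + 2 + 4 + 2 + 5 = 23.
For comparison, the top-then-right route costs 28.

23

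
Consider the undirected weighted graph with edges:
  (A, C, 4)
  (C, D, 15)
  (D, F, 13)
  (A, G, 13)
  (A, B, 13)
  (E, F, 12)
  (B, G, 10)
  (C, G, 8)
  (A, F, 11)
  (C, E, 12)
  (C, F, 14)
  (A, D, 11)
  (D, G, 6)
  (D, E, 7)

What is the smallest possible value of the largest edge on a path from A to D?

A few of the A→D routes:
A - C - G - D: max(4, 8, 6) = 8
A - D: max(11) = 11
A - F - E - D: max(11, 12, 7) = 12
The minimum achievable maximum is 8.

8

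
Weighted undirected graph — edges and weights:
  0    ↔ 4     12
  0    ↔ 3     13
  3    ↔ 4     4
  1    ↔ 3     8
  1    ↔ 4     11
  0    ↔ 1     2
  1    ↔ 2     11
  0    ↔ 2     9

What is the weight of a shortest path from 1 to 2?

11

A few of the 1→2 routes:
1→2: 11
1→3→0→2: 8 + 13 + 9 = 30
1→3→4→0→2: 8 + 4 + 12 + 9 = 33
1→0→2: 2 + 9 = 11
1→4→0→2: 11 + 12 + 9 = 32
The minimum is 11.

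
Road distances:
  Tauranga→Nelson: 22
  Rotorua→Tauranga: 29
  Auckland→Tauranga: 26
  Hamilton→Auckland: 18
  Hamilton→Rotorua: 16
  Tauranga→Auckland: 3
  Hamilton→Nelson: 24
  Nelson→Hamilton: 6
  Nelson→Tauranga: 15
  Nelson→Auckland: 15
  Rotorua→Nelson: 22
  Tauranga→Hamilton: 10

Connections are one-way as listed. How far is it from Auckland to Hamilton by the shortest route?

36

Routes from Auckland to Hamilton:
Auckland -> Tauranga -> Nelson -> Hamilton: 26 + 22 + 6 = 54
Auckland -> Tauranga -> Hamilton: 26 + 10 = 36
Shortest: 36.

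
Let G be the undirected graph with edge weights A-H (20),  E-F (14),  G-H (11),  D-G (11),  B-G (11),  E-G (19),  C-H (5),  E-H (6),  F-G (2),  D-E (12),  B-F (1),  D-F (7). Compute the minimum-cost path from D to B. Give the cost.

Checking several routes:
D -> E -> F -> B: 12 + 14 + 1 = 27
D -> E -> H -> G -> F -> B: 12 + 6 + 11 + 2 + 1 = 32
D -> F -> G -> B: 7 + 2 + 11 = 20
D -> G -> F -> B: 11 + 2 + 1 = 14
D -> F -> B: 7 + 1 = 8
D -> G -> B: 11 + 11 = 22
Shortest: 8.

8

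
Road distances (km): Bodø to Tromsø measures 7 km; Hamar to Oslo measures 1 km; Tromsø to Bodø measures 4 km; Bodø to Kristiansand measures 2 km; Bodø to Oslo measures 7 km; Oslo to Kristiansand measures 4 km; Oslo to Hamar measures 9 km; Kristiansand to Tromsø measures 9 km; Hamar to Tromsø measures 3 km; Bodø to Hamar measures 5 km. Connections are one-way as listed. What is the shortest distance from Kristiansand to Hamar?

18

Routes from Kristiansand to Hamar:
Kristiansand -> Tromsø -> Bodø -> Hamar: 9 + 4 + 5 = 18
Kristiansand -> Tromsø -> Bodø -> Oslo -> Hamar: 9 + 4 + 7 + 9 = 29
Best route has total 18 km.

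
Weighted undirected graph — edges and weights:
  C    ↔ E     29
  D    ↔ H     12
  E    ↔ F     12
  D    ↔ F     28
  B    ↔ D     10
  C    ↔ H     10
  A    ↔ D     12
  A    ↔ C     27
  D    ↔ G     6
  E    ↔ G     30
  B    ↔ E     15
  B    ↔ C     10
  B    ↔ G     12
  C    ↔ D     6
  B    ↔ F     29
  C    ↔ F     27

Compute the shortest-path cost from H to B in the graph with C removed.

22

Checking several routes:
H → D → G → E → B: 12 + 6 + 30 + 15 = 63
H → D → G → E → F → B: 12 + 6 + 30 + 12 + 29 = 89
H → D → F → B: 12 + 28 + 29 = 69
H → D → B: 12 + 10 = 22
H → D → G → B: 12 + 6 + 12 = 30
H → D → F → E → B: 12 + 28 + 12 + 15 = 67
Best route has total 22.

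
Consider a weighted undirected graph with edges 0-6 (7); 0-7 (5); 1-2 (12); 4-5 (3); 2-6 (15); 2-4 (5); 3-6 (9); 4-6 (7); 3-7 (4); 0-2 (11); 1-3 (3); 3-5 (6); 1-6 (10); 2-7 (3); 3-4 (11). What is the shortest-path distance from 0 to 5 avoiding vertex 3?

16

Checking several routes:
0-7-2-4-5: 5 + 3 + 5 + 3 = 16
0-6-4-5: 7 + 7 + 3 = 17
0-2-4-5: 11 + 5 + 3 = 19
0-6-2-4-5: 7 + 15 + 5 + 3 = 30
The minimum is 16.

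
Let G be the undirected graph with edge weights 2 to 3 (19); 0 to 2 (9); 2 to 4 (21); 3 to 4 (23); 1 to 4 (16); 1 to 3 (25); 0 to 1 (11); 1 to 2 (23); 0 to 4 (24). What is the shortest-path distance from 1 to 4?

Checking several routes:
1 → 0 → 2 → 4: 11 + 9 + 21 = 41
1 → 2 → 4: 23 + 21 = 44
1 → 0 → 4: 11 + 24 = 35
1 → 3 → 4: 25 + 23 = 48
1 → 4: 16
The minimum is 16.

16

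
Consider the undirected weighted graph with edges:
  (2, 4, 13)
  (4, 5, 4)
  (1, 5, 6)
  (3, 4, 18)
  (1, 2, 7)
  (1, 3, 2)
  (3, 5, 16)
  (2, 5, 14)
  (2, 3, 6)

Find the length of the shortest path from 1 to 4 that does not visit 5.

A few of the 1→4 routes:
1 → 3 → 2 → 4: 2 + 6 + 13 = 21
1 → 2 → 4: 7 + 13 = 20
1 → 3 → 4: 2 + 18 = 20
The minimum is 20.

20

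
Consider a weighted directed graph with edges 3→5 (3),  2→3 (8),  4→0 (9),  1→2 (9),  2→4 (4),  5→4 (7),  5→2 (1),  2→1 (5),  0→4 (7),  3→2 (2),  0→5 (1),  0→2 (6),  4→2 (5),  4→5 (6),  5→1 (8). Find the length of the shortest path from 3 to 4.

6

Paths from 3 to 4:
3 → 2 → 4: 2 + 4 = 6
3 → 5 → 1 → 2 → 4: 3 + 8 + 9 + 4 = 24
3 → 5 → 2 → 4: 3 + 1 + 4 = 8
3 → 5 → 4: 3 + 7 = 10
Shortest: 6.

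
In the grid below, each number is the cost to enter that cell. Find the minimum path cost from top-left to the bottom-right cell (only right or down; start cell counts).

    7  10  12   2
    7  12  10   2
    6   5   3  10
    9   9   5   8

Path r0c0 → r1c0 → r2c0 → r2c1 → r2c2 → r3c2 → r3c3: 7 + 7 + 6 + 5 + 3 + 5 + 8 = 41.
(Top row then right column would cost 51.)

41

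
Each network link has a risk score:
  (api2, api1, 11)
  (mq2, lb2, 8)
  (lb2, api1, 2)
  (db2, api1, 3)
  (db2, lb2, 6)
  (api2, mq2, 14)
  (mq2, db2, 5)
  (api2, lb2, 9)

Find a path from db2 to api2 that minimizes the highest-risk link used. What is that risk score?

A few of the db2→api2 routes:
db2 - mq2 - lb2 - api2: max(5, 8, 9) = 9
db2 - api1 - api2: max(3, 11) = 11
db2 - lb2 - api2: max(6, 9) = 9
db2 - mq2 - lb2 - api1 - api2: max(5, 8, 2, 11) = 11
db2 - api1 - lb2 - api2: max(3, 2, 9) = 9
db2 - lb2 - api1 - api2: max(6, 2, 11) = 11
The minimum achievable maximum is 9.

9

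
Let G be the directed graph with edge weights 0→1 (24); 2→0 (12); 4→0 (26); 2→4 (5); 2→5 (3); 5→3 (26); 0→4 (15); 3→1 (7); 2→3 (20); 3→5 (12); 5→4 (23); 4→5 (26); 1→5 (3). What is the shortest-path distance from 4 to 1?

Candidate routes:
4-5-3-1: 26 + 26 + 7 = 59
4-0-1: 26 + 24 = 50
The minimum is 50.

50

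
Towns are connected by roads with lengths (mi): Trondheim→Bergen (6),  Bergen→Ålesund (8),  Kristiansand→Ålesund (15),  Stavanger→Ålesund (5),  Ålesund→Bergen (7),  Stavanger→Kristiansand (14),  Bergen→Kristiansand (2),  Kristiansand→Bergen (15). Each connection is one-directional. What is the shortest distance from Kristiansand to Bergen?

Routes from Kristiansand to Bergen:
Kristiansand -> Ålesund -> Bergen: 15 + 7 = 22
Kristiansand -> Bergen: 15
Best route has total 15 mi.

15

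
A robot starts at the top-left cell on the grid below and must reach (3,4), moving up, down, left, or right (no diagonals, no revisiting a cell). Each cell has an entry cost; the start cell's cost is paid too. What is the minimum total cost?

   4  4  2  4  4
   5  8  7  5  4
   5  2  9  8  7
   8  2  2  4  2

26

Path (0,0) -> (1,0) -> (2,0) -> (2,1) -> (3,1) -> (3,2) -> (3,3) -> (3,4): 4 + 5 + 5 + 2 + 2 + 2 + 4 + 2 = 26.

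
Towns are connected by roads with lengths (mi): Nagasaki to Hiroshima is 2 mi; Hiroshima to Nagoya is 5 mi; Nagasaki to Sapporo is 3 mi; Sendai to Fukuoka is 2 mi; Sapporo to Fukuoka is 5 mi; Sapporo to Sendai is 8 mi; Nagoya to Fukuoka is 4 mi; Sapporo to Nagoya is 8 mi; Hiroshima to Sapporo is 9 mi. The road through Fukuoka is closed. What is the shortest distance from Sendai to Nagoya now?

16

Paths from Sendai to Nagoya avoiding Fukuoka:
Sendai - Sapporo - Nagasaki - Hiroshima - Nagoya: 8 + 3 + 2 + 5 = 18
Sendai - Sapporo - Hiroshima - Nagoya: 8 + 9 + 5 = 22
Sendai - Sapporo - Nagoya: 8 + 8 = 16
The minimum is 16 mi.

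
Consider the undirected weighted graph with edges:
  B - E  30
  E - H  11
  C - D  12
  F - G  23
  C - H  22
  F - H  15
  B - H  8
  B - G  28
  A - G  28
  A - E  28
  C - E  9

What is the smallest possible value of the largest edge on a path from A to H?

28

Checking several routes:
A -> E -> C -> H: max(28, 9, 22) = 28
A -> G -> F -> H: max(28, 23, 15) = 28
A -> G -> B -> H: max(28, 28, 8) = 28
A -> E -> H: max(28, 11) = 28
The minimum achievable maximum is 28.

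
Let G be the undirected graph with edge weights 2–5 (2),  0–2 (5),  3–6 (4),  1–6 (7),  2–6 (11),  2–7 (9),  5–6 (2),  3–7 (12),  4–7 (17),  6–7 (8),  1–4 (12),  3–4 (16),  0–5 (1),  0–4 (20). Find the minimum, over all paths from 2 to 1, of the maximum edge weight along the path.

7

Comparing a few candidate routes:
2 → 0 → 5 → 6 → 1: max(5, 1, 2, 7) = 7
2 → 5 → 6 → 1: max(2, 2, 7) = 7
2 → 7 → 6 → 1: max(9, 8, 7) = 9
Best route has worst link 7.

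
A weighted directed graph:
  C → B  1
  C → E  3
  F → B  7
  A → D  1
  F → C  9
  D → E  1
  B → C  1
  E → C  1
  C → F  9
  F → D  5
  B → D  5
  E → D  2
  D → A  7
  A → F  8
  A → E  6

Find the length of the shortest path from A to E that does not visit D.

6

Candidate routes:
A - F - B - C - E: 8 + 7 + 1 + 3 = 19
A - F - C - E: 8 + 9 + 3 = 20
A - E: 6
The minimum is 6.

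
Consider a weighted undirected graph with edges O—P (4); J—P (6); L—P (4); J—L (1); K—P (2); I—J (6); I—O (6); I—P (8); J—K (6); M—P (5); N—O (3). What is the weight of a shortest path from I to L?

A few of the I→L routes:
I -> P -> J -> L: 8 + 6 + 1 = 15
I -> J -> L: 6 + 1 = 7
I -> O -> P -> L: 6 + 4 + 4 = 14
I -> P -> L: 8 + 4 = 12
Best route has total 7.

7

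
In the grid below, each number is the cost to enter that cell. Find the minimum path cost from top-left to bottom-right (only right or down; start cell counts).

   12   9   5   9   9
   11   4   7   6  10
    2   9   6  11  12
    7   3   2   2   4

43

Take [0,0] -> [1,0] -> [2,0] -> [3,0] -> [3,1] -> [3,2] -> [3,3] -> [3,4] for a total of 12 + 11 + 2 + 7 + 3 + 2 + 2 + 4 = 43.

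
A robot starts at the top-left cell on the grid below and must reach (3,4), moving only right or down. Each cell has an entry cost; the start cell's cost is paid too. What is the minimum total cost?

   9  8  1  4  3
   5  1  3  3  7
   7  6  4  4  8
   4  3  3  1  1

27

Take [0,0] [1,0] [1,1] [1,2] [1,3] [2,3] [3,3] [3,4] for a total of 9 + 5 + 1 + 3 + 3 + 4 + 1 + 1 = 27.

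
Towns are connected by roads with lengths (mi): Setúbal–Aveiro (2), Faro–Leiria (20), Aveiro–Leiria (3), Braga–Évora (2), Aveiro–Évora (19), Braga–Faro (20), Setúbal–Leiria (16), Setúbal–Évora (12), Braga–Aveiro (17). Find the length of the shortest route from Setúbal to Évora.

12

A few of the Setúbal→Évora routes:
Setúbal→Évora: 12
Setúbal→Aveiro→Évora: 2 + 19 = 21
Setúbal→Aveiro→Braga→Évora: 2 + 17 + 2 = 21
Setúbal→Leiria→Aveiro→Braga→Évora: 16 + 3 + 17 + 2 = 38
The minimum is 12 mi.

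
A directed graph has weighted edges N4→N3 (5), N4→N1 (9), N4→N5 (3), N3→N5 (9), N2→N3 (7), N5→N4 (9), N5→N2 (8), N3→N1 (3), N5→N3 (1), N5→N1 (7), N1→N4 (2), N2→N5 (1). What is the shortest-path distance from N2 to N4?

Routes from N2 to N4:
N2→N3→N5→N4: 7 + 9 + 9 = 25
N2→N3→N1→N4: 7 + 3 + 2 = 12
N2→N5→N1→N4: 1 + 7 + 2 = 10
N2→N5→N4: 1 + 9 = 10
N2→N5→N3→N1→N4: 1 + 1 + 3 + 2 = 7
N2→N3→N5→N1→N4: 7 + 9 + 7 + 2 = 25
Shortest: 7.

7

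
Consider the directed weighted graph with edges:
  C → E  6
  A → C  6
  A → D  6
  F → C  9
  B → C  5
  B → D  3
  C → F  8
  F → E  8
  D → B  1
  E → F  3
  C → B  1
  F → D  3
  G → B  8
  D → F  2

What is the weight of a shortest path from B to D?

Candidate routes:
B-D: 3
B-C-F-D: 5 + 8 + 3 = 16
B-C-E-F-D: 5 + 6 + 3 + 3 = 17
Shortest: 3.

3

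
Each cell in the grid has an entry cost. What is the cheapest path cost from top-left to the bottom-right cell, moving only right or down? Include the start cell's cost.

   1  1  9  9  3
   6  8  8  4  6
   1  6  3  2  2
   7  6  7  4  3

24

Best path: [0,0] [1,0] [2,0] [2,1] [2,2] [2,3] [2,4] [3,4]
Cost: 1 + 6 + 1 + 6 + 3 + 2 + 2 + 3 = 24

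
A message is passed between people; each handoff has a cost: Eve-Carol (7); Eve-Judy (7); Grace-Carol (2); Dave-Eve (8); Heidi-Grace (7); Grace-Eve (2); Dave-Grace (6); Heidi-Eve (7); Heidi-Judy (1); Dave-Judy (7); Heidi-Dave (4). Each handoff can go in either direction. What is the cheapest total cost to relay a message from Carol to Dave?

Comparing a few candidate routes:
Carol - Grace - Dave: 2 + 6 = 8
Carol - Grace - Eve - Dave: 2 + 2 + 8 = 12
Carol - Grace - Heidi - Dave: 2 + 7 + 4 = 13
The minimum is 8.

8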